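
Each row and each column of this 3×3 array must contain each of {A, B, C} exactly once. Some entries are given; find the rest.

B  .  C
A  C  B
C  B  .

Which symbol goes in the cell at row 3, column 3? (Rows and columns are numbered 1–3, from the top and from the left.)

A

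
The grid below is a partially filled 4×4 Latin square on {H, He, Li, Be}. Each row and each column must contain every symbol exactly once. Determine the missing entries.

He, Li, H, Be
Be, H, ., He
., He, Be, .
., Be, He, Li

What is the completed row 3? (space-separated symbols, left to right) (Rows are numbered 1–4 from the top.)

(r2,c3) = Li
(r3,c4) = H
(r4,c1) = H
(r3,c1) = Li

Li He Be H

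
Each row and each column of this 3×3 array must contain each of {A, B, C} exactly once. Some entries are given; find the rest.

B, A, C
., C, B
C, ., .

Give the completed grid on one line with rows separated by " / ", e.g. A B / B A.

B A C / A C B / C B A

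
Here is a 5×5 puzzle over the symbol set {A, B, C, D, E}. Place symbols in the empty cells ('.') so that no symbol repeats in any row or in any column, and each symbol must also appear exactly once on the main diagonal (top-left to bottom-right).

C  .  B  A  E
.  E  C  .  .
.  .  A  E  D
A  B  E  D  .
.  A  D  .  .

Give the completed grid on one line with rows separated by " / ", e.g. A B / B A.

At row 1, column 2: row 1 has {A,B,C,E}; column 2 has {A,B,E}; that leaves D.
At row 2, column 4: row 2 has {C,E}; column 4 has {A,D,E}; that leaves B.
At row 2, column 5: row 2 has {B,C,E}; column 5 has {D,E}; that leaves A.
At row 3, column 1: row 3 has {A,D,E}; column 1 has {A,C}; that leaves B.
At row 3, column 2: row 3 has {A,B,D,E}; column 2 has {A,B,D,E}; that leaves C.
At row 4, column 5: row 4 has {A,B,D,E}; column 5 has {A,D,E}; that leaves C.
At row 5, column 1: row 5 has {A,D}; column 1 has {A,B,C}; that leaves E.
At row 5, column 4: row 5 has {A,D,E}; column 4 has {A,B,D,E}; that leaves C.
At row 5, column 5: row 5 has {A,C,D,E}; column 5 has {A,C,D,E}; the diagonal has {A,C,D,E}; that leaves B.
At row 2, column 1: row 2 has {A,B,C,E}; column 1 has {A,B,C,E}; that leaves D.

C D B A E / D E C B A / B C A E D / A B E D C / E A D C B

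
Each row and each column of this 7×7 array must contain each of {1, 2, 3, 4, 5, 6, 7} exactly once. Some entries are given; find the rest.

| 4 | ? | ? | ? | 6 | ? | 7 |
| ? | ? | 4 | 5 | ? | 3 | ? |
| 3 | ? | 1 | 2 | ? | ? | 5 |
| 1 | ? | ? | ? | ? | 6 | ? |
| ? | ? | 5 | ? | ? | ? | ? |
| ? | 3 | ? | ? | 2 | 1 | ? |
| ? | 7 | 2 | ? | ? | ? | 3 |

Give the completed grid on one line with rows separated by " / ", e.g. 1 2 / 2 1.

(r1,c3) = 3
(r1,c4) = 1
(r4,c3) = 7
(r6,c3) = 6
(r6,c7) = 4
(r4,c7) = 2
(r6,c4) = 7
(r6,c1) = 5
(r7,c1) = 6
(r7,c4) = 4
(r7,c6) = 5
(r1,c6) = 2
(r4,c4) = 3
(r5,c4) = 6
(r5,c7) = 1
(r7,c5) = 1
(r1,c2) = 5
(r2,c5) = 7
(r2,c7) = 6
(r3,c5) = 4
(r3,c6) = 7
(r4,c2) = 4
(r4,c5) = 5
(r5,c2) = 2
(r5,c5) = 3
(r5,c6) = 4
(r2,c1) = 2
(r2,c2) = 1
(r3,c2) = 6
(r5,c1) = 7

4 5 3 1 6 2 7 / 2 1 4 5 7 3 6 / 3 6 1 2 4 7 5 / 1 4 7 3 5 6 2 / 7 2 5 6 3 4 1 / 5 3 6 7 2 1 4 / 6 7 2 4 1 5 3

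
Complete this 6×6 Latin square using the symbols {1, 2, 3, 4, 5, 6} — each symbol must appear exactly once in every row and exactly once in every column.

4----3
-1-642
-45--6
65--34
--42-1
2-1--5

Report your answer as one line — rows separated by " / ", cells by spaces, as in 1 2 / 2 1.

4 2 6 5 1 3 / 5 1 3 6 4 2 / 1 4 5 3 2 6 / 6 5 2 1 3 4 / 3 6 4 2 5 1 / 2 3 1 4 6 5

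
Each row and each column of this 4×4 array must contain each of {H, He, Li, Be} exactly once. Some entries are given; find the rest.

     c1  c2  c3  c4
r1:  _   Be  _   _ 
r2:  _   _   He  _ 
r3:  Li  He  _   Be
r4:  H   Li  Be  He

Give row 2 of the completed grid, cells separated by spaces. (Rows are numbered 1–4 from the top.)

(r1,c1) = He
(r2,c1) = Be
(r2,c2) = H
(r2,c4) = Li

Be H He Li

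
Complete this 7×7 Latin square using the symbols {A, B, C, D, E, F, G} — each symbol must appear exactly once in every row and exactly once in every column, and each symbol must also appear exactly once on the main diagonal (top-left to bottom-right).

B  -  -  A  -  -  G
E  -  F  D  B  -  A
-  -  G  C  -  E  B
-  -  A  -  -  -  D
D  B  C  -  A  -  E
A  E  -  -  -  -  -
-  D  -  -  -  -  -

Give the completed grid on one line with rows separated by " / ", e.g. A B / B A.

B F D A E C G / E C F D B G A / F A G C D E B / C G A E F B D / D B C G A F E / A E B F G D C / G D E B C A F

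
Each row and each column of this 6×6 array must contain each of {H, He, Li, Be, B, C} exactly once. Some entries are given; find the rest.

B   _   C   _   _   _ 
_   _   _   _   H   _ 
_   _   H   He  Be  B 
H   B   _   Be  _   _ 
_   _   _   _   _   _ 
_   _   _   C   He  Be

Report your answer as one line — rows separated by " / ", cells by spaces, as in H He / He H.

B Be C H Li He / Be He Li B H C / C Li H He Be B / H B He Be C Li / He C Be Li B H / Li H B C He Be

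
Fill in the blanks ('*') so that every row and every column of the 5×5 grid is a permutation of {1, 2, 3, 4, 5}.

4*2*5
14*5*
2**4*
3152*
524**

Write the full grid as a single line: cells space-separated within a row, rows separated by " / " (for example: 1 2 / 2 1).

4 3 2 1 5 / 1 4 3 5 2 / 2 5 1 4 3 / 3 1 5 2 4 / 5 2 4 3 1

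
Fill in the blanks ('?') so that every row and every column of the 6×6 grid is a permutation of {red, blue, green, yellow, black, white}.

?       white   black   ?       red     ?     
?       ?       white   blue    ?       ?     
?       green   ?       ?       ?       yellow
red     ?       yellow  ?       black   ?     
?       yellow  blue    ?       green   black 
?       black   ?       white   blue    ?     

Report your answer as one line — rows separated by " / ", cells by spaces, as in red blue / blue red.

green white black yellow red blue / black red white blue yellow green / blue green red black white yellow / red blue yellow green black white / white yellow blue red green black / yellow black green white blue red

row 2 has {blue,white}; column 2 has {green,yellow,black,white} — only red is left for (r2,c2).
row 2 has {red,blue,white}; column 5 has {red,blue,green,black} — only yellow is left for (r2,c5).
row 2 has {red,blue,yellow,white}; column 6 has {yellow,black} — only green is left for (r2,c6).
row 3 has {green,yellow}; column 3 has {blue,yellow,black,white} — only red is left for (r3,c3).
row 3 has {red,green,yellow}; column 4 has {blue,white} — only black is left for (r3,c4).
row 3 has {red,green,yellow,black}; column 5 has {red,blue,green,yellow,black} — only white is left for (r3,c5).
row 4 has {red,yellow,black}; column 2 has {red,green,yellow,black,white} — only blue is left for (r4,c2).
row 4 has {red,blue,yellow,black}; column 4 has {blue,black,white} — only green is left for (r4,c4).
row 4 has {red,blue,green,yellow,black}; column 6 has {green,yellow,black} — only white is left for (r4,c6).
row 5 has {blue,green,yellow,black}; column 1 has {red} — only white is left for (r5,c1).
row 5 has {blue,green,yellow,black,white}; column 4 has {blue,green,black,white} — only red is left for (r5,c4).
row 6 has {blue,black,white}; column 3 has {red,blue,yellow,black,white} — only green is left for (r6,c3).
row 6 has {blue,green,black,white}; column 6 has {green,yellow,black,white} — only red is left for (r6,c6).
row 1 has {red,black,white}; column 4 has {red,blue,green,black,white} — only yellow is left for (r1,c4).
row 1 has {red,yellow,black,white}; column 6 has {red,green,yellow,black,white} — only blue is left for (r1,c6).
row 2 has {red,blue,green,yellow,white}; column 1 has {red,white} — only black is left for (r2,c1).
row 3 has {red,green,yellow,black,white}; column 1 has {red,black,white} — only blue is left for (r3,c1).
row 6 has {red,blue,green,black,white}; column 1 has {red,blue,black,white} — only yellow is left for (r6,c1).
row 1 has {red,blue,yellow,black,white}; column 1 has {red,blue,yellow,black,white} — only green is left for (r1,c1).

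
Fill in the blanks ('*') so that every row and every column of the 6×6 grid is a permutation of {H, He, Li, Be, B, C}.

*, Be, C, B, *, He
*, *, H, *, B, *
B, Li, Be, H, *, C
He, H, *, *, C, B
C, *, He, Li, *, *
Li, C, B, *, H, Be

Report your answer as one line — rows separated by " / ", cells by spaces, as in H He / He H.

Cell (r1,c1): row 1 has {He,Be,B,C}; column 1 has {He,Li,B,C} → H.
Cell (r1,c5): row 1 has {H,He,Be,B,C}; column 5 has {H,B,C} → Li.
Cell (r2,c1): row 2 has {H,B}; column 1 has {H,He,Li,B,C} → Be.
Cell (r2,c2): row 2 has {H,Be,B}; column 2 has {H,Li,Be,C} → He.
Cell (r2,c4): row 2 has {H,He,Be,B}; column 4 has {H,Li,B} → C.
Cell (r2,c6): row 2 has {H,He,Be,B,C}; column 6 has {He,Be,B,C} → Li.
Cell (r3,c5): row 3 has {H,Li,Be,B,C}; column 5 has {H,Li,B,C} → He.
Cell (r4,c3): row 4 has {H,He,B,C}; column 3 has {H,He,Be,B,C} → Li.
Cell (r4,c4): row 4 has {H,He,Li,B,C}; column 4 has {H,Li,B,C} → Be.
Cell (r5,c2): row 5 has {He,Li,C}; column 2 has {H,He,Li,Be,C} → B.
Cell (r5,c5): row 5 has {He,Li,B,C}; column 5 has {H,He,Li,B,C} → Be.
Cell (r5,c6): row 5 has {He,Li,Be,B,C}; column 6 has {He,Li,Be,B,C} → H.
Cell (r6,c4): row 6 has {H,Li,Be,B,C}; column 4 has {H,Li,Be,B,C} → He.

H Be C B Li He / Be He H C B Li / B Li Be H He C / He H Li Be C B / C B He Li Be H / Li C B He H Be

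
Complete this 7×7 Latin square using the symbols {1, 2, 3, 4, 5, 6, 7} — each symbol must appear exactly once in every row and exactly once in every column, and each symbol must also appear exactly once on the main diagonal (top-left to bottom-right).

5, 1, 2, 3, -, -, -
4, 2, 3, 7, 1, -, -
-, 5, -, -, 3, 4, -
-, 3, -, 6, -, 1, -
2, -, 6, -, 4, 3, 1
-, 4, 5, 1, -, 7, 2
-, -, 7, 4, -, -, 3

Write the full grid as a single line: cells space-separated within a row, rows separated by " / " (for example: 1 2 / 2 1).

5 1 2 3 7 6 4 / 4 2 3 7 1 5 6 / 6 5 1 2 3 4 7 / 7 3 4 6 2 1 5 / 2 7 6 5 4 3 1 / 3 4 5 1 6 7 2 / 1 6 7 4 5 2 3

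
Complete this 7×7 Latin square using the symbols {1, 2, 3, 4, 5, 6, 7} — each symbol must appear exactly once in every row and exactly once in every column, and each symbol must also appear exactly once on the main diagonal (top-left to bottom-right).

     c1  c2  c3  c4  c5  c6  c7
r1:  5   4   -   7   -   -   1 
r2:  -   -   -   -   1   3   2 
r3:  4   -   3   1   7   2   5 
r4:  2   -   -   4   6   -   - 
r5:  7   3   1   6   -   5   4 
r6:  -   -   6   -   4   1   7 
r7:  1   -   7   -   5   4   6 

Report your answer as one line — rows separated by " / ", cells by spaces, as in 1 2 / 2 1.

(r1,c3) = 2
(r1,c5) = 3
(r1,c6) = 6
(r2,c1) = 6
(r2,c2) = 7
(r2,c4) = 5
(r3,c2) = 6
(r4,c3) = 5
(r4,c6) = 7
(r4,c7) = 3
(r5,c5) = 2
(r6,c1) = 3
(r6,c4) = 2
(r7,c2) = 2
(r7,c4) = 3
(r2,c3) = 4
(r4,c2) = 1
(r6,c2) = 5

5 4 2 7 3 6 1 / 6 7 4 5 1 3 2 / 4 6 3 1 7 2 5 / 2 1 5 4 6 7 3 / 7 3 1 6 2 5 4 / 3 5 6 2 4 1 7 / 1 2 7 3 5 4 6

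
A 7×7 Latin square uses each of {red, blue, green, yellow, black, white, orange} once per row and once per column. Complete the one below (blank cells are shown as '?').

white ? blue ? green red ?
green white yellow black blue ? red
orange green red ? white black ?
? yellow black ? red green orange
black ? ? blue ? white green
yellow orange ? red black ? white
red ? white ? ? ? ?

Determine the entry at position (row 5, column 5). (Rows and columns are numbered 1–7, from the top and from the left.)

(r1,c2) = black
(r1,c7) = yellow
(r2,c6) = orange
(r3,c4) = yellow
(r3,c7) = blue
(r4,c1) = blue
(r4,c4) = white
(r5,c2) = red
(r5,c3) = orange
(r5,c5) = yellow

yellow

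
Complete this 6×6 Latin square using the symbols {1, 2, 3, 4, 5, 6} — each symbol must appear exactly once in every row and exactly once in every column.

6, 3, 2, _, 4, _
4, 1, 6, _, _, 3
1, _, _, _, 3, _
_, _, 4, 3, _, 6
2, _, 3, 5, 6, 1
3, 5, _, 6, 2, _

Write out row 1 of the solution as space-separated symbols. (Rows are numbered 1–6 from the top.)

6 3 2 1 4 5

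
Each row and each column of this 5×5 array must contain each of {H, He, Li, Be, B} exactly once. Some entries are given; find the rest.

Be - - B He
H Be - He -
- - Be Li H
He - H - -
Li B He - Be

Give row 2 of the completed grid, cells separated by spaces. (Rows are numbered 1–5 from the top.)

At row 1, column 3: row 1 has {He,Be,B}; column 3 has {H,He,Be}; that leaves Li.
At row 2, column 3: row 2 has {H,He,Be}; column 3 has {H,He,Li,Be}; that leaves B.
At row 2, column 5: row 2 has {H,He,Be,B}; column 5 has {H,He,Be}; that leaves Li.

H Be B He Li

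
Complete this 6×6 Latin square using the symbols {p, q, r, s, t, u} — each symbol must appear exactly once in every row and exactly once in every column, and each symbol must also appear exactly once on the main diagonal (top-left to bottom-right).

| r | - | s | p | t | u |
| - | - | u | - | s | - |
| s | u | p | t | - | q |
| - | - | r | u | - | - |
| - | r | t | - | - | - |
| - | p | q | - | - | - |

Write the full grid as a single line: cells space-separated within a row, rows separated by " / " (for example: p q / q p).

r q s p t u / p t u q s r / s u p t r q / q s r u p t / u r t s q p / t p q r u s

(r1,c2) = q
(r2,c2) = t
(r3,c5) = r
(r4,c2) = s
(r5,c5) = q
(r6,c5) = u
(r6,c6) = s
(r4,c5) = p
(r4,c6) = t
(r5,c4) = s
(r5,c6) = p
(r6,c1) = t
(r6,c4) = r
(r2,c4) = q
(r2,c6) = r
(r4,c1) = q
(r5,c1) = u
(r2,c1) = p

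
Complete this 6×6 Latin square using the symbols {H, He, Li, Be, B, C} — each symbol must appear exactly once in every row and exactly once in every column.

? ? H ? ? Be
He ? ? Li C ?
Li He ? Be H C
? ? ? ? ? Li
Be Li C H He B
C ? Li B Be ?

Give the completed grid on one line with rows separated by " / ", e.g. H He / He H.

B C H He Li Be / He B Be Li C H / Li He B Be H C / H Be He C B Li / Be Li C H He B / C H Li B Be He

(r1,c1) = B
(r1,c2) = C
(r1,c4) = He
(r1,c5) = Li
(r2,c6) = H
(r3,c3) = B
(r4,c1) = H
(r4,c4) = C
(r4,c5) = B
(r6,c2) = H
(r6,c6) = He
(r2,c3) = Be
(r4,c2) = Be
(r4,c3) = He
(r2,c2) = B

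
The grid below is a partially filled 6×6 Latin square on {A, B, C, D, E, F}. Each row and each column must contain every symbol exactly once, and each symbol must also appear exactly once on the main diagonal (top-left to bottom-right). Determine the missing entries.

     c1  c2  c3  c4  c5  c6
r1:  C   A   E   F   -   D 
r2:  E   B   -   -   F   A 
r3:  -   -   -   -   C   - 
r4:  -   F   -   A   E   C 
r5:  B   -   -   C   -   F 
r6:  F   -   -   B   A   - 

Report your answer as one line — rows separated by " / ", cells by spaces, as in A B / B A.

C A E F B D / E B C D F A / A D F E C B / D F B A E C / B E A C D F / F C D B A E

At row 1, column 5: row 1 has {A,C,D,E,F}; column 5 has {A,C,E,F}; that leaves B.
At row 2, column 4: row 2 has {A,B,E,F}; column 4 has {A,B,C,F}; that leaves D.
At row 3, column 4: row 3 has {C}; column 4 has {A,B,C,D,F}; that leaves E.
At row 3, column 6: row 3 has {C,E}; column 6 has {A,C,D,F}; that leaves B.
At row 4, column 1: row 4 has {A,C,E,F}; column 1 has {B,C,E,F}; that leaves D.
At row 4, column 3: row 4 has {A,C,D,E,F}; column 3 has {E}; that leaves B.
At row 5, column 5: row 5 has {B,C,F}; column 5 has {A,B,C,E,F}; the diagonal has {A,B,C}; that leaves D.
At row 6, column 6: row 6 has {A,B,F}; column 6 has {A,B,C,D,F}; the diagonal has {A,B,C,D}; that leaves E.
At row 2, column 3: row 2 has {A,B,D,E,F}; column 3 has {B,E}; that leaves C.
At row 3, column 1: row 3 has {B,C,E}; column 1 has {B,C,D,E,F}; that leaves A.
At row 3, column 2: row 3 has {A,B,C,E}; column 2 has {A,B,F}; that leaves D.
At row 3, column 3: row 3 has {A,B,C,D,E}; column 3 has {B,C,E}; the diagonal has {A,B,C,D,E}; that leaves F.
At row 5, column 2: row 5 has {B,C,D,F}; column 2 has {A,B,D,F}; that leaves E.
At row 5, column 3: row 5 has {B,C,D,E,F}; column 3 has {B,C,E,F}; that leaves A.
At row 6, column 2: row 6 has {A,B,E,F}; column 2 has {A,B,D,E,F}; that leaves C.
At row 6, column 3: row 6 has {A,B,C,E,F}; column 3 has {A,B,C,E,F}; that leaves D.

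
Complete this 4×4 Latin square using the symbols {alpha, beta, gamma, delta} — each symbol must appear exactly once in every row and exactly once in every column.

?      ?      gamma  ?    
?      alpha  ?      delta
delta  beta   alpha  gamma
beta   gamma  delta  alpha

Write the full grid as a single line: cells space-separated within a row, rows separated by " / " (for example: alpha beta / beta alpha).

alpha delta gamma beta / gamma alpha beta delta / delta beta alpha gamma / beta gamma delta alpha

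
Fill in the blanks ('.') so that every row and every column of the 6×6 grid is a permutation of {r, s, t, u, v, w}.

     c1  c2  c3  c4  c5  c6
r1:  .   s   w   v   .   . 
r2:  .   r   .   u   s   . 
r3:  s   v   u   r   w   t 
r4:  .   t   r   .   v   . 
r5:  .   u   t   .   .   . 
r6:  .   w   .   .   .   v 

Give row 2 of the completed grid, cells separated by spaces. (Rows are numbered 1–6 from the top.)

Cell (r2,c3): row 2 has {r,s,u}; column 3 has {r,t,u,w} → v.
Cell (r2,c6): row 2 has {r,s,u,v}; column 6 has {t,v} → w.
Cell (r5,c5): row 5 has {t,u}; column 5 has {s,v,w} → r.
Cell (r5,c6): row 5 has {r,t,u}; column 6 has {t,v,w} → s.
Cell (r6,c3): row 6 has {v,w}; column 3 has {r,t,u,v,w} → s.
Cell (r6,c4): row 6 has {s,v,w}; column 4 has {r,u,v} → t.
Cell (r6,c5): row 6 has {s,t,v,w}; column 5 has {r,s,v,w} → u.
Cell (r1,c5): row 1 has {s,v,w}; column 5 has {r,s,u,v,w} → t.
Cell (r2,c1): row 2 has {r,s,u,v,w}; column 1 has {s} → t.

t r v u s w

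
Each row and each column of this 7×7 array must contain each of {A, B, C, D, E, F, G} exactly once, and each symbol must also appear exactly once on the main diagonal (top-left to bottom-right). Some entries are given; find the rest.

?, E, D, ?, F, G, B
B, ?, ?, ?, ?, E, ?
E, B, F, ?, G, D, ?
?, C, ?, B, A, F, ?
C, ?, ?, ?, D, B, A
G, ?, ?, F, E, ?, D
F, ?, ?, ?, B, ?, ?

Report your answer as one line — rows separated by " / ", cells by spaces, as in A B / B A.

(r1,c1) = A
(r1,c4) = C
(r2,c2) = G
(r2,c5) = C
(r2,c7) = F
(r3,c4) = A
(r3,c7) = C
(r4,c1) = D
(r5,c2) = F
(r6,c2) = A
(r6,c6) = C
(r7,c2) = D
(r7,c6) = A
(r7,c7) = E
(r2,c3) = A
(r2,c4) = D
(r4,c7) = G
(r6,c3) = B
(r7,c4) = G
(r4,c3) = E
(r5,c3) = G
(r5,c4) = E
(r7,c3) = C

A E D C F G B / B G A D C E F / E B F A G D C / D C E B A F G / C F G E D B A / G A B F E C D / F D C G B A E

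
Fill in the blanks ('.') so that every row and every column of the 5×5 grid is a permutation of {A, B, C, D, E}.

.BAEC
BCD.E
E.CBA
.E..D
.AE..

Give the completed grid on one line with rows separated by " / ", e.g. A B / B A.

D B A E C / B C D A E / E D C B A / A E B C D / C A E D B

row 1 has {A,B,C,E}; column 1 has {B,E} — only D is left for (r1,c1).
row 2 has {B,C,D,E}; column 4 has {B,E} — only A is left for (r2,c4).
row 3 has {A,B,C,E}; column 2 has {A,B,C,E} — only D is left for (r3,c2).
row 4 has {D,E}; column 3 has {A,C,D,E} — only B is left for (r4,c3).
row 4 has {B,D,E}; column 4 has {A,B,E} — only C is left for (r4,c4).
row 5 has {A,E}; column 1 has {B,D,E} — only C is left for (r5,c1).
row 5 has {A,C,E}; column 4 has {A,B,C,E} — only D is left for (r5,c4).
row 5 has {A,C,D,E}; column 5 has {A,C,D,E} — only B is left for (r5,c5).
row 4 has {B,C,D,E}; column 1 has {B,C,D,E} — only A is left for (r4,c1).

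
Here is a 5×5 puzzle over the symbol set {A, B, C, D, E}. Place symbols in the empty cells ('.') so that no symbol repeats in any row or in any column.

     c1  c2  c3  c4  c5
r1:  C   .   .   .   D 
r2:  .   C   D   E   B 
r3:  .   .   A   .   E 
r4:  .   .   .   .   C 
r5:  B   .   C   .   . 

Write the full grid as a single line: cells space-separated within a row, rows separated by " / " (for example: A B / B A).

(r2,c1) = A
(r3,c1) = D
(r3,c2) = B
(r3,c4) = C
(r4,c1) = E
(r4,c3) = B
(r5,c5) = A
(r1,c3) = E
(r5,c4) = D
(r1,c2) = A
(r1,c4) = B
(r4,c2) = D
(r4,c4) = A
(r5,c2) = E

C A E B D / A C D E B / D B A C E / E D B A C / B E C D A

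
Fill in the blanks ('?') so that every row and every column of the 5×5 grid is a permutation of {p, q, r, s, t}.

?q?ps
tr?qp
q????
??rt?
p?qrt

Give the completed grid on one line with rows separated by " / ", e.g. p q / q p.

At row 1, column 1: row 1 has {p,q,s}; column 1 has {p,q,t}; that leaves r.
At row 1, column 3: row 1 has {p,q,r,s}; column 3 has {q,r}; that leaves t.
At row 2, column 3: row 2 has {p,q,r,t}; column 3 has {q,r,t}; that leaves s.
At row 3, column 3: row 3 has {q}; column 3 has {q,r,s,t}; that leaves p.
At row 3, column 4: row 3 has {p,q}; column 4 has {p,q,r,t}; that leaves s.
At row 3, column 5: row 3 has {p,q,s}; column 5 has {p,s,t}; that leaves r.
At row 4, column 1: row 4 has {r,t}; column 1 has {p,q,r,t}; that leaves s.
At row 4, column 2: row 4 has {r,s,t}; column 2 has {q,r}; that leaves p.
At row 4, column 5: row 4 has {p,r,s,t}; column 5 has {p,r,s,t}; that leaves q.
At row 5, column 2: row 5 has {p,q,r,t}; column 2 has {p,q,r}; that leaves s.
At row 3, column 2: row 3 has {p,q,r,s}; column 2 has {p,q,r,s}; that leaves t.

r q t p s / t r s q p / q t p s r / s p r t q / p s q r t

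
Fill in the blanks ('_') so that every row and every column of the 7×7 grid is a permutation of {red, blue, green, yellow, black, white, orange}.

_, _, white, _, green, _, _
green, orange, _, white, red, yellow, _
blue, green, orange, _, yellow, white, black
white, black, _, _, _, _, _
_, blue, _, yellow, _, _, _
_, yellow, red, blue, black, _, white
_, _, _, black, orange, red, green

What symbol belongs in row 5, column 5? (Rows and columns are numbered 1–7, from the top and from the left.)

white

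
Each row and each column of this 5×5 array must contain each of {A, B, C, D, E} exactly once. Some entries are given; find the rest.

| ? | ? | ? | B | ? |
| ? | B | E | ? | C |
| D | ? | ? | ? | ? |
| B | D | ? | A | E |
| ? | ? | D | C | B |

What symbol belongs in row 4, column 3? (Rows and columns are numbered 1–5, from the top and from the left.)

C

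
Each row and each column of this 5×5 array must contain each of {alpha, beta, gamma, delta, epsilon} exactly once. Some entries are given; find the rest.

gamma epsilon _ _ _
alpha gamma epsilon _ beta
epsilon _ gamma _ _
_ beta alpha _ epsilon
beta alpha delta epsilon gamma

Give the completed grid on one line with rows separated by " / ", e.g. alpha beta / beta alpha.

gamma epsilon beta alpha delta / alpha gamma epsilon delta beta / epsilon delta gamma beta alpha / delta beta alpha gamma epsilon / beta alpha delta epsilon gamma

(r1,c3) = beta
(r2,c4) = delta
(r3,c2) = delta
(r3,c5) = alpha
(r4,c1) = delta
(r4,c4) = gamma
(r1,c4) = alpha
(r1,c5) = delta
(r3,c4) = beta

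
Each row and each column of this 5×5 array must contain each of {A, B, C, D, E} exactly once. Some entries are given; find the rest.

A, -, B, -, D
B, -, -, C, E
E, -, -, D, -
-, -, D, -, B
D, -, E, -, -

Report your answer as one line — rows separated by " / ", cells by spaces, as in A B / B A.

A C B E D / B D A C E / E B C D A / C E D A B / D A E B C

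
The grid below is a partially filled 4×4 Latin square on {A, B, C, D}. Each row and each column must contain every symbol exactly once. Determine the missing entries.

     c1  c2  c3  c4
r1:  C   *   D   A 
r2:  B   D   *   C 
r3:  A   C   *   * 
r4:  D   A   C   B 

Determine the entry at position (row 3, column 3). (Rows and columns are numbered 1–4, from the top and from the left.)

B

row 1 has {A,C,D}; column 2 has {A,C,D} — only B is left for (r1,c2).
row 2 has {B,C,D}; column 3 has {C,D} — only A is left for (r2,c3).
row 3 has {A,C}; column 3 has {A,C,D} — only B is left for (r3,c3).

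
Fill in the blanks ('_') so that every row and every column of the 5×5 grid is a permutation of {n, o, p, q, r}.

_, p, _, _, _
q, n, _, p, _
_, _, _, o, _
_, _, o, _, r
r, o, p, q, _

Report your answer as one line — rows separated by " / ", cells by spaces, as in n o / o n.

o p n r q / q n r p o / n r q o p / p q o n r / r o p q n

(r2,c3) = r
(r2,c5) = o
(r4,c2) = q
(r4,c4) = n
(r5,c5) = n
(r1,c4) = r
(r1,c5) = q
(r3,c2) = r
(r3,c5) = p
(r4,c1) = p
(r1,c3) = n
(r3,c1) = n
(r3,c3) = q
(r1,c1) = o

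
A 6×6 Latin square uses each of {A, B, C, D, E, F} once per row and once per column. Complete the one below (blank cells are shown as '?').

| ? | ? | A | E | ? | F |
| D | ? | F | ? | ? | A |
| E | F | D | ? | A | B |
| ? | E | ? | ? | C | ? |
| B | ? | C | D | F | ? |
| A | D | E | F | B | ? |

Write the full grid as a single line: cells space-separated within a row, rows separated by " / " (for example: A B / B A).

C B A E D F / D C F B E A / E F D C A B / F E B A C D / B A C D F E / A D E F B C

At row 1, column 1: row 1 has {A,E,F}; column 1 has {A,B,D,E}; that leaves C.
At row 1, column 2: row 1 has {A,C,E,F}; column 2 has {D,E,F}; that leaves B.
At row 1, column 5: row 1 has {A,B,C,E,F}; column 5 has {A,B,C,F}; that leaves D.
At row 2, column 2: row 2 has {A,D,F}; column 2 has {B,D,E,F}; that leaves C.
At row 2, column 4: row 2 has {A,C,D,F}; column 4 has {D,E,F}; that leaves B.
At row 2, column 5: row 2 has {A,B,C,D,F}; column 5 has {A,B,C,D,F}; that leaves E.
At row 3, column 4: row 3 has {A,B,D,E,F}; column 4 has {B,D,E,F}; that leaves C.
At row 4, column 1: row 4 has {C,E}; column 1 has {A,B,C,D,E}; that leaves F.
At row 4, column 3: row 4 has {C,E,F}; column 3 has {A,C,D,E,F}; that leaves B.
At row 4, column 4: row 4 has {B,C,E,F}; column 4 has {B,C,D,E,F}; that leaves A.
At row 4, column 6: row 4 has {A,B,C,E,F}; column 6 has {A,B,F}; that leaves D.
At row 5, column 2: row 5 has {B,C,D,F}; column 2 has {B,C,D,E,F}; that leaves A.
At row 5, column 6: row 5 has {A,B,C,D,F}; column 6 has {A,B,D,F}; that leaves E.
At row 6, column 6: row 6 has {A,B,D,E,F}; column 6 has {A,B,D,E,F}; that leaves C.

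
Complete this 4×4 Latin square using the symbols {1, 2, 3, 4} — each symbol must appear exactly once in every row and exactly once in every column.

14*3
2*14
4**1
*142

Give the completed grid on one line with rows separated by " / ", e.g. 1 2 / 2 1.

1 4 2 3 / 2 3 1 4 / 4 2 3 1 / 3 1 4 2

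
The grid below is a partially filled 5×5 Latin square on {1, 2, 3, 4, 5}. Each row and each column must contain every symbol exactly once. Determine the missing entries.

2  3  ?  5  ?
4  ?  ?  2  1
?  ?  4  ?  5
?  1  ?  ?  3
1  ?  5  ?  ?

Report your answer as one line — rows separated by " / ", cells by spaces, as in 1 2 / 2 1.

2 3 1 5 4 / 4 5 3 2 1 / 3 2 4 1 5 / 5 1 2 4 3 / 1 4 5 3 2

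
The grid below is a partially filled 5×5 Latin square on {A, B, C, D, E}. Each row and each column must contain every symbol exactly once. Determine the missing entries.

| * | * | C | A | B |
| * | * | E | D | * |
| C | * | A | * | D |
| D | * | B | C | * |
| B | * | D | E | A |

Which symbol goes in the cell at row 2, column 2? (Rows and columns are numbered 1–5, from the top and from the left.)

row 1 has {A,B,C}; column 1 has {B,C,D} — only E is left for (r1,c1).
row 1 has {A,B,C,E}; column 2 is empty so far — only D is left for (r1,c2).
row 2 has {D,E}; column 1 has {B,C,D,E} — only A is left for (r2,c1).
row 2 has {A,D,E}; column 5 has {A,B,D} — only C is left for (r2,c5).
row 3 has {A,C,D}; column 4 has {A,C,D,E} — only B is left for (r3,c4).
row 4 has {B,C,D}; column 5 has {A,B,C,D} — only E is left for (r4,c5).
row 5 has {A,B,D,E}; column 2 has {D} — only C is left for (r5,c2).
row 2 has {A,C,D,E}; column 2 has {C,D} — only B is left for (r2,c2).

B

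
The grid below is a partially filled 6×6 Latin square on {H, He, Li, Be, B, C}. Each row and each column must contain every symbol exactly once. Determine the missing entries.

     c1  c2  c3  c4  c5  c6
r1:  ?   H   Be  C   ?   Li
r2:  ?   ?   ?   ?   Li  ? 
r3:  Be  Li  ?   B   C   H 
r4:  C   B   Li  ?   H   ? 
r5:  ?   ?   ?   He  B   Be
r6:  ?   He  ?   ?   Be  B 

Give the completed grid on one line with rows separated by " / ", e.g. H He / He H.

B H Be C He Li / He Be B H Li C / Be Li He B C H / C B Li Be H He / Li C H He B Be / H He C Li Be B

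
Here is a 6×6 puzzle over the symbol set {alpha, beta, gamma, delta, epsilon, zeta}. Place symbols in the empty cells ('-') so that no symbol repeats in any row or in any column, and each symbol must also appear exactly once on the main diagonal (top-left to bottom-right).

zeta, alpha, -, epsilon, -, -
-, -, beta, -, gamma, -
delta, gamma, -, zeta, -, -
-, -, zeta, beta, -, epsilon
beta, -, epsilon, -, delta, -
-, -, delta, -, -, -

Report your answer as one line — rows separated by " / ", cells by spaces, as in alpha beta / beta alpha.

row 1 has {alpha,epsilon,zeta}; column 3 has {beta,delta,epsilon,zeta} — only gamma is left for (r1,c3).
row 1 has {alpha,gamma,epsilon,zeta}; column 5 has {gamma,delta} — only beta is left for (r1,c5).
row 1 has {alpha,beta,gamma,epsilon,zeta}; column 6 has {epsilon} — only delta is left for (r1,c6).
row 2 has {beta,gamma}; column 2 has {alpha,gamma}; the diagonal has {beta,delta,zeta} — only epsilon is left for (r2,c2).
row 3 has {gamma,delta,zeta}; column 3 has {beta,gamma,delta,epsilon,zeta}; the diagonal has {beta,delta,epsilon,zeta} — only alpha is left for (r3,c3).
row 3 has {alpha,gamma,delta,zeta}; column 5 has {beta,gamma,delta} — only epsilon is left for (r3,c5).
row 3 has {alpha,gamma,delta,epsilon,zeta}; column 6 has {delta,epsilon} — only beta is left for (r3,c6).
row 4 has {beta,epsilon,zeta}; column 2 has {alpha,gamma,epsilon} — only delta is left for (r4,c2).
row 4 has {beta,delta,epsilon,zeta}; column 5 has {beta,gamma,delta,epsilon} — only alpha is left for (r4,c5).
row 5 has {beta,delta,epsilon}; column 2 has {alpha,gamma,delta,epsilon} — only zeta is left for (r5,c2).
row 6 has {delta}; column 2 has {alpha,gamma,delta,epsilon,zeta} — only beta is left for (r6,c2).
row 6 has {beta,delta}; column 5 has {alpha,beta,gamma,delta,epsilon} — only zeta is left for (r6,c5).
row 6 has {beta,delta,zeta}; column 6 has {beta,delta,epsilon}; the diagonal has {alpha,beta,delta,epsilon,zeta} — only gamma is left for (r6,c6).
row 2 has {beta,gamma,epsilon}; column 1 has {beta,delta,zeta} — only alpha is left for (r2,c1).
row 2 has {alpha,beta,gamma,epsilon}; column 4 has {beta,epsilon,zeta} — only delta is left for (r2,c4).
row 2 has {alpha,beta,gamma,delta,epsilon}; column 6 has {beta,gamma,delta,epsilon} — only zeta is left for (r2,c6).
row 4 has {alpha,beta,delta,epsilon,zeta}; column 1 has {alpha,beta,delta,zeta} — only gamma is left for (r4,c1).
row 5 has {beta,delta,epsilon,zeta}; column 6 has {beta,gamma,delta,epsilon,zeta} — only alpha is left for (r5,c6).
row 6 has {beta,gamma,delta,zeta}; column 1 has {alpha,beta,gamma,delta,zeta} — only epsilon is left for (r6,c1).
row 6 has {beta,gamma,delta,epsilon,zeta}; column 4 has {beta,delta,epsilon,zeta} — only alpha is left for (r6,c4).
row 5 has {alpha,beta,delta,epsilon,zeta}; column 4 has {alpha,beta,delta,epsilon,zeta} — only gamma is left for (r5,c4).

zeta alpha gamma epsilon beta delta / alpha epsilon beta delta gamma zeta / delta gamma alpha zeta epsilon beta / gamma delta zeta beta alpha epsilon / beta zeta epsilon gamma delta alpha / epsilon beta delta alpha zeta gamma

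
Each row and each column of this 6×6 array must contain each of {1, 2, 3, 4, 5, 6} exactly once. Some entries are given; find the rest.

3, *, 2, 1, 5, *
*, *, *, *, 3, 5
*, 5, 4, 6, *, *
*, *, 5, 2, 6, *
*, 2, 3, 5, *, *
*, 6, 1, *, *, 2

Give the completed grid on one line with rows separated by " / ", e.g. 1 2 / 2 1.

3 4 2 1 5 6 / 2 1 6 4 3 5 / 1 5 4 6 2 3 / 4 3 5 2 6 1 / 6 2 3 5 1 4 / 5 6 1 3 4 2

(r1,c2) = 4
(r1,c6) = 6
(r2,c2) = 1
(r2,c3) = 6
(r2,c4) = 4
(r4,c2) = 3
(r6,c4) = 3
(r6,c5) = 4
(r2,c1) = 2
(r3,c1) = 1
(r3,c5) = 2
(r3,c6) = 3
(r4,c1) = 4
(r4,c6) = 1
(r5,c1) = 6
(r5,c5) = 1
(r5,c6) = 4
(r6,c1) = 5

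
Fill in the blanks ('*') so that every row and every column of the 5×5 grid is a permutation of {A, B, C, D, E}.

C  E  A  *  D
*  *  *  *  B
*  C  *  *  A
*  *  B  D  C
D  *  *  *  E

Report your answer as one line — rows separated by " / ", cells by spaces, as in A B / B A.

C E A B D / A D E C B / B C D E A / E A B D C / D B C A E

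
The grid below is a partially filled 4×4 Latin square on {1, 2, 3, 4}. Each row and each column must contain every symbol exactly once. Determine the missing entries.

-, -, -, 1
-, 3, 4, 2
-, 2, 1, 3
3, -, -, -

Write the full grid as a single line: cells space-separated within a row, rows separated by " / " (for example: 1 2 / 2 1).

2 4 3 1 / 1 3 4 2 / 4 2 1 3 / 3 1 2 4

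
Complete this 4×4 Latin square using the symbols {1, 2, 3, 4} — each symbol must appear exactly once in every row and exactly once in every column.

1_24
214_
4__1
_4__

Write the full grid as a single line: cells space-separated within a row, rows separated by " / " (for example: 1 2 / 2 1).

(r1,c2) = 3
(r2,c4) = 3
(r3,c2) = 2
(r3,c3) = 3
(r4,c1) = 3
(r4,c3) = 1
(r4,c4) = 2

1 3 2 4 / 2 1 4 3 / 4 2 3 1 / 3 4 1 2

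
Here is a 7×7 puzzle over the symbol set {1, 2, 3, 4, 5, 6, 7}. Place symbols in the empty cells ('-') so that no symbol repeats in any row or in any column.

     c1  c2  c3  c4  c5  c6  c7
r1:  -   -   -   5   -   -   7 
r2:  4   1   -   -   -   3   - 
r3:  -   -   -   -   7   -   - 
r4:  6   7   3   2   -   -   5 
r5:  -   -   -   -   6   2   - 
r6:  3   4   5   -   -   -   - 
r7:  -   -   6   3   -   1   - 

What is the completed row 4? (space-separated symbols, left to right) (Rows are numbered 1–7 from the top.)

6 7 3 2 1 4 5

At row 4, column 6: row 4 has {2,3,5,6,7}; column 6 has {1,2,3}; that leaves 4.
At row 1, column 6: row 1 has {5,7}; column 6 has {1,2,3,4}; that leaves 6.
At row 3, column 6: row 3 has {7}; column 6 has {1,2,3,4,6}; that leaves 5.
At row 4, column 5: row 4 has {2,3,4,5,6,7}; column 5 has {6,7}; that leaves 1.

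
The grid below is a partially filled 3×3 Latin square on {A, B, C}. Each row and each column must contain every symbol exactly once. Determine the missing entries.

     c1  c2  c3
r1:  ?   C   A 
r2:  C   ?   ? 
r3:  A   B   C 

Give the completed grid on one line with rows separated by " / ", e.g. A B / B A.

(r1,c1) = B
(r2,c2) = A
(r2,c3) = B

B C A / C A B / A B C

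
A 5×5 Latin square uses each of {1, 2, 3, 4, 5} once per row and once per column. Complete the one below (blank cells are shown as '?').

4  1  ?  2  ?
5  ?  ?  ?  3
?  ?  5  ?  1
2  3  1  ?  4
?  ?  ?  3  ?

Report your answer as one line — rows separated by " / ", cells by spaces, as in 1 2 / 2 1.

(r1,c3) = 3
(r1,c5) = 5
(r3,c1) = 3
(r3,c4) = 4
(r4,c4) = 5
(r5,c1) = 1
(r5,c5) = 2
(r2,c4) = 1
(r3,c2) = 2
(r5,c3) = 4
(r2,c2) = 4
(r2,c3) = 2
(r5,c2) = 5

4 1 3 2 5 / 5 4 2 1 3 / 3 2 5 4 1 / 2 3 1 5 4 / 1 5 4 3 2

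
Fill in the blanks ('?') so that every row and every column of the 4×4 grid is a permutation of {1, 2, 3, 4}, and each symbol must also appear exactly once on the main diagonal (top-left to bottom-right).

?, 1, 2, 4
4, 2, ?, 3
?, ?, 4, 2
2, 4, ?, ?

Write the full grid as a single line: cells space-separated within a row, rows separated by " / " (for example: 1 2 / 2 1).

3 1 2 4 / 4 2 1 3 / 1 3 4 2 / 2 4 3 1

(r1,c1) = 3
(r2,c3) = 1
(r3,c1) = 1
(r3,c2) = 3
(r4,c3) = 3
(r4,c4) = 1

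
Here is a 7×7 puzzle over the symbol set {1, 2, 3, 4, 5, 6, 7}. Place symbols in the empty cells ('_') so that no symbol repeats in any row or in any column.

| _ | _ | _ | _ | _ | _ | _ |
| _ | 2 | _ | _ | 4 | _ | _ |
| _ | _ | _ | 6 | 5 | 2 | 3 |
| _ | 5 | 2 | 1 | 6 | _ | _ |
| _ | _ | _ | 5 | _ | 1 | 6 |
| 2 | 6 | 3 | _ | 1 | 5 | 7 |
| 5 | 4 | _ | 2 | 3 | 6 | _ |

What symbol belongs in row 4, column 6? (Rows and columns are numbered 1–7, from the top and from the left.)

7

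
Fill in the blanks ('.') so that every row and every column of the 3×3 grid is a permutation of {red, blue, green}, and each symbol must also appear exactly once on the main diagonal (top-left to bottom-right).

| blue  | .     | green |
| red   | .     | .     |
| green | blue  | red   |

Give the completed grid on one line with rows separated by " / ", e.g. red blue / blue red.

blue red green / red green blue / green blue red

(r1,c2) = red
(r2,c2) = green
(r2,c3) = blue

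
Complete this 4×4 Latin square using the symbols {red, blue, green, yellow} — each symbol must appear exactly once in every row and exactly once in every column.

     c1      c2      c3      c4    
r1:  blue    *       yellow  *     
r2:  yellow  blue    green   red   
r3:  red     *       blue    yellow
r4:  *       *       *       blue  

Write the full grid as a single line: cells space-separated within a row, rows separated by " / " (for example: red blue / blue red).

blue red yellow green / yellow blue green red / red green blue yellow / green yellow red blue

row 1 has {blue,yellow}; column 4 has {red,blue,yellow} — only green is left for (r1,c4).
row 3 has {red,blue,yellow}; column 2 has {blue} — only green is left for (r3,c2).
row 4 has {blue}; column 1 has {red,blue,yellow} — only green is left for (r4,c1).
row 4 has {blue,green}; column 3 has {blue,green,yellow} — only red is left for (r4,c3).
row 1 has {blue,green,yellow}; column 2 has {blue,green} — only red is left for (r1,c2).
row 4 has {red,blue,green}; column 2 has {red,blue,green} — only yellow is left for (r4,c2).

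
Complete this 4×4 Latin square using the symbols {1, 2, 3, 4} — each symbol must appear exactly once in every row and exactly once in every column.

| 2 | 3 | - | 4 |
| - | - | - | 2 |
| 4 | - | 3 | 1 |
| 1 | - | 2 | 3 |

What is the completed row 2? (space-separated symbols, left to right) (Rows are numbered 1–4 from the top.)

(r1,c3) = 1
(r2,c1) = 3
(r2,c3) = 4
(r3,c2) = 2
(r4,c2) = 4
(r2,c2) = 1

3 1 4 2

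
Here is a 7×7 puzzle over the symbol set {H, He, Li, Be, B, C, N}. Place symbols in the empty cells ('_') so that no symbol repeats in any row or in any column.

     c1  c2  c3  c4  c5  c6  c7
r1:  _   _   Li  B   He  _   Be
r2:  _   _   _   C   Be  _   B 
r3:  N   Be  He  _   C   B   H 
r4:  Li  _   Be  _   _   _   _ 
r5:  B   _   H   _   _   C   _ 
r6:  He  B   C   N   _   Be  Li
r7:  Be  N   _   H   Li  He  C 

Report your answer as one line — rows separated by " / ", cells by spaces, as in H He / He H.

row 2 has {Be,B,C}; column 1 has {He,Li,Be,B,N} — only H is left for (r2,c1).
row 2 has {H,Be,B,C}; column 3 has {H,He,Li,Be,C} — only N is left for (r2,c3).
row 2 has {H,Be,B,C,N}; column 6 has {He,Be,B,C} — only Li is left for (r2,c6).
row 3 has {H,He,Be,B,C,N}; column 4 has {H,B,C,N} — only Li is left for (r3,c4).
row 4 has {Li,Be}; column 4 has {H,Li,B,C,N} — only He is left for (r4,c4).
row 4 has {He,Li,Be}; column 7 has {H,Li,Be,B,C} — only N is left for (r4,c7).
row 5 has {H,B,C}; column 4 has {H,He,Li,B,C,N} — only Be is left for (r5,c4).
row 5 has {H,Be,B,C}; column 5 has {He,Li,Be,C} — only N is left for (r5,c5).
row 5 has {H,Be,B,C,N}; column 7 has {H,Li,Be,B,C,N} — only He is left for (r5,c7).
row 6 has {He,Li,Be,B,C,N}; column 5 has {He,Li,Be,C,N} — only H is left for (r6,c5).
row 7 has {H,He,Li,Be,C,N}; column 3 has {H,He,Li,Be,C,N} — only B is left for (r7,c3).
row 1 has {He,Li,Be,B}; column 1 has {H,He,Li,Be,B,N} — only C is left for (r1,c1).
row 1 has {He,Li,Be,B,C}; column 2 has {Be,B,N} — only H is left for (r1,c2).
row 1 has {H,He,Li,Be,B,C}; column 6 has {He,Li,Be,B,C} — only N is left for (r1,c6).
row 2 has {H,Li,Be,B,C,N}; column 2 has {H,Be,B,N} — only He is left for (r2,c2).
row 4 has {He,Li,Be,N}; column 2 has {H,He,Be,B,N} — only C is left for (r4,c2).
row 4 has {He,Li,Be,C,N}; column 5 has {H,He,Li,Be,C,N} — only B is left for (r4,c5).
row 4 has {He,Li,Be,B,C,N}; column 6 has {He,Li,Be,B,C,N} — only H is left for (r4,c6).
row 5 has {H,He,Be,B,C,N}; column 2 has {H,He,Be,B,C,N} — only Li is left for (r5,c2).

C H Li B He N Be / H He N C Be Li B / N Be He Li C B H / Li C Be He B H N / B Li H Be N C He / He B C N H Be Li / Be N B H Li He C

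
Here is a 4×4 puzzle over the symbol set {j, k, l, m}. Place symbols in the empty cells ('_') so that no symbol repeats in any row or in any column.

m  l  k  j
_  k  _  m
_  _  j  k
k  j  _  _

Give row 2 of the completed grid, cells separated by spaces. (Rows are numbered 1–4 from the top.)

At row 2, column 3: row 2 has {k,m}; column 3 has {j,k}; that leaves l.
At row 3, column 1: row 3 has {j,k}; column 1 has {k,m}; that leaves l.
At row 3, column 2: row 3 has {j,k,l}; column 2 has {j,k,l}; that leaves m.
At row 4, column 3: row 4 has {j,k}; column 3 has {j,k,l}; that leaves m.
At row 4, column 4: row 4 has {j,k,m}; column 4 has {j,k,m}; that leaves l.
At row 2, column 1: row 2 has {k,l,m}; column 1 has {k,l,m}; that leaves j.

j k l m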